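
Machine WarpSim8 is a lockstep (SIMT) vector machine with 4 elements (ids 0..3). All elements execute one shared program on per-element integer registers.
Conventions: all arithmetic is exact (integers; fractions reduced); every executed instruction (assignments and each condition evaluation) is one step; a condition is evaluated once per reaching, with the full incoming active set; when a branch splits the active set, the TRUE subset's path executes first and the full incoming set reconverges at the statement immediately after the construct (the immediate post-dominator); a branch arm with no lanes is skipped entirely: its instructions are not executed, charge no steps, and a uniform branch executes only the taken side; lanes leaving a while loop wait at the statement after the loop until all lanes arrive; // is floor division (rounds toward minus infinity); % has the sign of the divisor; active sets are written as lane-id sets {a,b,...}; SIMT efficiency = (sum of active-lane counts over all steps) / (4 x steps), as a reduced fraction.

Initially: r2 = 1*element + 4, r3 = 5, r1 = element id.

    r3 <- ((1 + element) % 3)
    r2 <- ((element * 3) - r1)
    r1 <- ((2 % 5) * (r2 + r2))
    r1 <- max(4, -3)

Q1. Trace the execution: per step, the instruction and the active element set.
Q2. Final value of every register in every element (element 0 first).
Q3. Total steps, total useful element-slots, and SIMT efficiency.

step 0: r3 <- ((1 + element) % 3)    {0,1,2,3}
step 1: r2 <- ((element * 3) - r1)   {0,1,2,3}
step 2: r1 <- ((2 % 5) * (r2 + r2))  {0,1,2,3}
step 3: r1 <- max(4, -3)             {0,1,2,3}

Answer: 4 steps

r2: 0,2,4,6
r3: 1,2,0,1
r1: 4,4,4,4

steps = 4; useful = 16; efficiency = 16/16 = 1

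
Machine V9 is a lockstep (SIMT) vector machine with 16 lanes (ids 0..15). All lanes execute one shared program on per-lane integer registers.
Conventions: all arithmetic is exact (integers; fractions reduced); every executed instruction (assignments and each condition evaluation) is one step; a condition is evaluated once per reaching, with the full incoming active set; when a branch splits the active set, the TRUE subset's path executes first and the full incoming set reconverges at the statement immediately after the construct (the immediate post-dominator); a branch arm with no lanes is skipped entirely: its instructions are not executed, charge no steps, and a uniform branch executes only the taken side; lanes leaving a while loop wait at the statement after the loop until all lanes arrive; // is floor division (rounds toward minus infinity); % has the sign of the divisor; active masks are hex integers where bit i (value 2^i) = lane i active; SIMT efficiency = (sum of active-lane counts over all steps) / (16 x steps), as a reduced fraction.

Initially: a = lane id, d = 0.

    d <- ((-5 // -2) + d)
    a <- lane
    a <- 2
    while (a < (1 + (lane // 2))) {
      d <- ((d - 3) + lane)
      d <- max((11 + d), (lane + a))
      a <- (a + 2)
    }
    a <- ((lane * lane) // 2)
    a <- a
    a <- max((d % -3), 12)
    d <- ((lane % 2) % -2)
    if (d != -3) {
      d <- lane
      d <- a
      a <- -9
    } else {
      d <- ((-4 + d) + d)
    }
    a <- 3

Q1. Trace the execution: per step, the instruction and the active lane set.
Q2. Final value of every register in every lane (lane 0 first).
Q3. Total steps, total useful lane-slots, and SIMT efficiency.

step 0: d <- ((-5 // -2) + d)        0xffff
step 1: a <- lane                    0xffff
step 2: a <- 2                       0xffff
step 3: eval (a < (1 + (lane // 2))) 0xffff
step 4: d <- ((d - 3) + lane)        0xfff0
step 5: d <- max((11 + d), (lane + a)) 0xfff0
step 6: a <- (a + 2)                 0xfff0
step 7: eval (a < (1 + (lane // 2))) 0xfff0
step 8: d <- ((d - 3) + lane)        0xff00
step 9: d <- max((11 + d), (lane + a)) 0xff00
step 10: a <- (a + 2)                 0xff00
step 11: eval (a < (1 + (lane // 2))) 0xff00
step 12: d <- ((d - 3) + lane)        0xf000
step 13: d <- max((11 + d), (lane + a)) 0xf000
step 14: a <- (a + 2)                 0xf000
step 15: eval (a < (1 + (lane // 2))) 0xf000
step 16: a <- ((lane * lane) // 2)    0xffff
step 17: a <- a                       0xffff
step 18: a <- max((d % -3), 12)       0xffff
step 19: d <- ((lane % 2) % -2)       0xffff
step 20: eval (d != -3)               0xffff
step 21: d <- lane                    0xffff
step 22: d <- a                       0xffff
step 23: a <- -9                      0xffff
step 24: a <- 3                       0xffff

Answer: 25 steps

a: 3,3,3,3,3,3,3,3,3,3,3,3,3,3,3,3
d: 12,12,12,12,12,12,12,12,12,12,12,12,12,12,12,12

steps = 25; useful = 304; efficiency = 304/400 = 19/25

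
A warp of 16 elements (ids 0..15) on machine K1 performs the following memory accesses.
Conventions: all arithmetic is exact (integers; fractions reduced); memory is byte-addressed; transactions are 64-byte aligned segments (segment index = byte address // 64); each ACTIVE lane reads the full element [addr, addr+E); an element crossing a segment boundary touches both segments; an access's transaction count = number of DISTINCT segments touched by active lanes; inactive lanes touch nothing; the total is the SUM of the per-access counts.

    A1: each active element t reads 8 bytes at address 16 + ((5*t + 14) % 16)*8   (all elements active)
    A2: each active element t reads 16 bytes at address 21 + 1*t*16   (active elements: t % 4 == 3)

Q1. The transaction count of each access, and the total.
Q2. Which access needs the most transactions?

A1: 3 transactions
A2: 4 transactions

Answer: 3,4; total 7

Answer: A2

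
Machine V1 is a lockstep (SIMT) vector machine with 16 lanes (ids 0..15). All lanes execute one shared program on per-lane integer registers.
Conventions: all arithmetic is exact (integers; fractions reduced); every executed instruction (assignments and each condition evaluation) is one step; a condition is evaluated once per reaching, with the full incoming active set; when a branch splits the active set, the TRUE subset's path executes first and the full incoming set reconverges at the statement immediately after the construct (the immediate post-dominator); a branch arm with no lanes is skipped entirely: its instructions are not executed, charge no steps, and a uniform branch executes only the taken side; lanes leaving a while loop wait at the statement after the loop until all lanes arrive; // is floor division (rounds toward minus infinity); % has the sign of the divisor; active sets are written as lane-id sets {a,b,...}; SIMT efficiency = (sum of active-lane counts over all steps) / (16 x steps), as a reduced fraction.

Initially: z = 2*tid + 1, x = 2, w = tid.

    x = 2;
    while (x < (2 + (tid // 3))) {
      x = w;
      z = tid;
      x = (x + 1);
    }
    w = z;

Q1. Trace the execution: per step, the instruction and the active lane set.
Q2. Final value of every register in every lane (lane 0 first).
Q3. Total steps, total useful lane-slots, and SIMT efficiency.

step 0: x <- 2                       {0,1,2,3,4,5,6,7,8,9,10,11,12,13,14,15}
step 1: eval (x < (2 + (tid // 3)))  {0,1,2,3,4,5,6,7,8,9,10,11,12,13,14,15}
step 2: x <- w                       {3,4,5,6,7,8,9,10,11,12,13,14,15}
step 3: z <- tid                     {3,4,5,6,7,8,9,10,11,12,13,14,15}
step 4: x <- (x + 1)                 {3,4,5,6,7,8,9,10,11,12,13,14,15}
step 5: eval (x < (2 + (tid // 3)))  {3,4,5,6,7,8,9,10,11,12,13,14,15}
step 6: w <- z                       {0,1,2,3,4,5,6,7,8,9,10,11,12,13,14,15}

Answer: 7 steps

z: 1,3,5,3,4,5,6,7,8,9,10,11,12,13,14,15
x: 2,2,2,4,5,6,7,8,9,10,11,12,13,14,15,16
w: 1,3,5,3,4,5,6,7,8,9,10,11,12,13,14,15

steps = 7; useful = 100; efficiency = 100/112 = 25/28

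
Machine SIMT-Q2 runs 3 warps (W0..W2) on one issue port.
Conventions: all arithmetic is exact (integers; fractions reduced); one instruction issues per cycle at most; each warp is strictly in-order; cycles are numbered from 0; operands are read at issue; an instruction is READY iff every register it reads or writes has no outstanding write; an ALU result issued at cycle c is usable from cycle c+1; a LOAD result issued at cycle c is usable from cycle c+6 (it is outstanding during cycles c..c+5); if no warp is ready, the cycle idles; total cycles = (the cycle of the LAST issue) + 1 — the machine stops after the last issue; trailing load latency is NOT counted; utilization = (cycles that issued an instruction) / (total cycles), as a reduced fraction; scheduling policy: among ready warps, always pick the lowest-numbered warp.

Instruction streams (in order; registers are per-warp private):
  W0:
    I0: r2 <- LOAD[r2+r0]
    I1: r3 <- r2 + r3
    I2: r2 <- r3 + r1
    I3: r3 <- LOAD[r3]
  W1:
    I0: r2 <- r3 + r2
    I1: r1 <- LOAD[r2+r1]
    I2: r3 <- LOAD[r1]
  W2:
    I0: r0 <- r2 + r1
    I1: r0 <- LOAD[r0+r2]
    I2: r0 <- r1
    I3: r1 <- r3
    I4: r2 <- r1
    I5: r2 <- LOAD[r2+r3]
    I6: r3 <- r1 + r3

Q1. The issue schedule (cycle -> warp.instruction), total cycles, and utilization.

cycle 0: W0.I0
cycle 1: W1.I0
cycle 2: W1.I1
cycle 3: W2.I0
cycle 4: W2.I1
cycle 5: idle
cycle 6: W0.I1
cycle 7: W0.I2
cycle 8: W0.I3
cycle 9: W1.I2
cycle 10: W2.I2
cycle 11: W2.I3
cycle 12: W2.I4
cycle 13: W2.I5
cycle 14: W2.I6

Answer: 15 cycles, utilization 14/15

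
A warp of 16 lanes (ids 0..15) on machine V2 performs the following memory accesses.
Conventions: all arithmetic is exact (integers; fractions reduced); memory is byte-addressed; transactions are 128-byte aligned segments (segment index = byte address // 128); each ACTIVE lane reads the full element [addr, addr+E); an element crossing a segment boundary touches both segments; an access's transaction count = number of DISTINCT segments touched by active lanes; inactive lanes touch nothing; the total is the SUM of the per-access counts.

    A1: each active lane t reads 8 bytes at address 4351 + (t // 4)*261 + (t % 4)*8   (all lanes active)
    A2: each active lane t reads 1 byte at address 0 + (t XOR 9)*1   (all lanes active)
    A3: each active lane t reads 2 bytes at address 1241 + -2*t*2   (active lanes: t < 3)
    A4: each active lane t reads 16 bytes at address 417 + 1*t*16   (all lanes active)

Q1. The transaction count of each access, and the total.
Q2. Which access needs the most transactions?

A1: 5 transactions
A2: 1 transaction
A3: 1 transaction
A4: 3 transactions

Answer: 5,1,1,3; total 10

Answer: A1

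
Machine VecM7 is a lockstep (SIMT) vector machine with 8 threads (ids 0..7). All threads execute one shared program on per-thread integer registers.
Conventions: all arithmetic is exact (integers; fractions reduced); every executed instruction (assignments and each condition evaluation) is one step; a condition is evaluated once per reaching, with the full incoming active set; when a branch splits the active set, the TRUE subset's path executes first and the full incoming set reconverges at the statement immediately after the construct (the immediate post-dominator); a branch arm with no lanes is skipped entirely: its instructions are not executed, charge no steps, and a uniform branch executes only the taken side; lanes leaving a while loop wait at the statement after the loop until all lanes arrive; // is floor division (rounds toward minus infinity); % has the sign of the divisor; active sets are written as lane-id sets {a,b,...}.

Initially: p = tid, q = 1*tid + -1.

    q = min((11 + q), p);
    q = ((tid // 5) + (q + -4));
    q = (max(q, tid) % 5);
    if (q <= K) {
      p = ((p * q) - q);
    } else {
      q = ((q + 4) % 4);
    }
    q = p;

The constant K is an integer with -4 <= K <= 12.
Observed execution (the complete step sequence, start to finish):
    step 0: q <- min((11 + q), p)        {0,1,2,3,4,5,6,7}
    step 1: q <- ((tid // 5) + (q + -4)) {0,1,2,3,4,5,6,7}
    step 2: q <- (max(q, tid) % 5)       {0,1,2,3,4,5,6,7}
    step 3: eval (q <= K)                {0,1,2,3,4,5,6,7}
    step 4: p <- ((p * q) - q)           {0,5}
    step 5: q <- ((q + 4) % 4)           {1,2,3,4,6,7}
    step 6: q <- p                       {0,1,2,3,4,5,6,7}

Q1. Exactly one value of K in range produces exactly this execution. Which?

Answer: K = 0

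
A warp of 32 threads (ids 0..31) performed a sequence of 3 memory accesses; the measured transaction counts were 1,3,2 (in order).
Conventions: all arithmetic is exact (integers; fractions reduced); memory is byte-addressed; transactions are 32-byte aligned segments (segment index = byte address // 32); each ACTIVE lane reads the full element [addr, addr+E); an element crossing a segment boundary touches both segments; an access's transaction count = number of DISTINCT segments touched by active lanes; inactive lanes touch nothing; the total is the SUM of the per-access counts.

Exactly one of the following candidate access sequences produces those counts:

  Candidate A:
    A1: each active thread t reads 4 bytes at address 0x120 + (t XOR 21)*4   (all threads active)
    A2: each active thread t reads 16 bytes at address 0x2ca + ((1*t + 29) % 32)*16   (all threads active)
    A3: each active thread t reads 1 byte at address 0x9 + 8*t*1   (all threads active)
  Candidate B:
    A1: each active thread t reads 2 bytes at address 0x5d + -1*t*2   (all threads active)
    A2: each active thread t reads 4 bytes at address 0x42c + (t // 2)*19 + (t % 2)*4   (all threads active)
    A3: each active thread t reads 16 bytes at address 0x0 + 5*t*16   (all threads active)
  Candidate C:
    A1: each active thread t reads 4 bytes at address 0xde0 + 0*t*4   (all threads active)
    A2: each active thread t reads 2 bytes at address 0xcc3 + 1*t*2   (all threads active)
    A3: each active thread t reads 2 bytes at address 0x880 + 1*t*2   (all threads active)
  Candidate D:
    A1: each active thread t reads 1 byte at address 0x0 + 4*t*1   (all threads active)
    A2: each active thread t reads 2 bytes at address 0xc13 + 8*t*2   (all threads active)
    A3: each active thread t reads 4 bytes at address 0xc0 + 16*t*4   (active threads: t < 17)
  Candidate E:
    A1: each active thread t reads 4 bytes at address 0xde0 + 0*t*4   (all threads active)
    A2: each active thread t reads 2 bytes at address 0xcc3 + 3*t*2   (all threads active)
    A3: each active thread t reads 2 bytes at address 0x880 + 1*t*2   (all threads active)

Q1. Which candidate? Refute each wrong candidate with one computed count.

A: A1 gives 4 transactions, not 1
B: A1 gives 3 transactions, not 1
D: A1 gives 4 transactions, not 1
E: A2 gives 6 transactions, not 3
C: all counts match (1,3,2)

Answer: C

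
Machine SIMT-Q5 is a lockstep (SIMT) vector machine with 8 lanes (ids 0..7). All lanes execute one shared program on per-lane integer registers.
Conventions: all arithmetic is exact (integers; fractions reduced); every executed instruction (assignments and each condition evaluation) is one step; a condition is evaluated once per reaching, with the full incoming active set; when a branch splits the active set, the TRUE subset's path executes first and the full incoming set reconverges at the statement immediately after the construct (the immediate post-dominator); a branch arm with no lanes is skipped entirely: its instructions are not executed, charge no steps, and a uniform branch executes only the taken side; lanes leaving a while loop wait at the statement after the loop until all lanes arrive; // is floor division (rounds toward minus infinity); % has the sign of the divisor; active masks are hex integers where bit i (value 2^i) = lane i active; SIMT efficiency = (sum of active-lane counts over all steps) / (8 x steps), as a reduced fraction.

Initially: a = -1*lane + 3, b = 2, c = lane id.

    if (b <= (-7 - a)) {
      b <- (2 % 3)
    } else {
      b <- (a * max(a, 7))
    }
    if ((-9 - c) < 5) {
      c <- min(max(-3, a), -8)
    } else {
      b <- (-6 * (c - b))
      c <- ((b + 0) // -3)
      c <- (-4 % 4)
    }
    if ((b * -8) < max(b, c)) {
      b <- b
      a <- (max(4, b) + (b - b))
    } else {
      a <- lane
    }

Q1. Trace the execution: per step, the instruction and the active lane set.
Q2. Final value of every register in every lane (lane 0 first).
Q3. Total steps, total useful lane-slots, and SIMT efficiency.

step 0: eval (b <= (-7 - a))         0xff
step 1: b <- (a * max(a, 7))         0xff
step 2: eval ((-9 - c) < 5)          0xff
step 3: c <- min(max(-3, a), -8)     0xff
step 4: eval ((b * -8) < max(b, c))  0xff
step 5: b <- b                       0x07
step 6: a <- (max(4, b) + (b - b))   0x07
step 7: a <- lane                    0xf8

Answer: 8 steps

a: 21,14,7,3,4,5,6,7
b: 21,14,7,0,-7,-14,-21,-28
c: -8,-8,-8,-8,-8,-8,-8,-8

steps = 8; useful = 51; efficiency = 51/64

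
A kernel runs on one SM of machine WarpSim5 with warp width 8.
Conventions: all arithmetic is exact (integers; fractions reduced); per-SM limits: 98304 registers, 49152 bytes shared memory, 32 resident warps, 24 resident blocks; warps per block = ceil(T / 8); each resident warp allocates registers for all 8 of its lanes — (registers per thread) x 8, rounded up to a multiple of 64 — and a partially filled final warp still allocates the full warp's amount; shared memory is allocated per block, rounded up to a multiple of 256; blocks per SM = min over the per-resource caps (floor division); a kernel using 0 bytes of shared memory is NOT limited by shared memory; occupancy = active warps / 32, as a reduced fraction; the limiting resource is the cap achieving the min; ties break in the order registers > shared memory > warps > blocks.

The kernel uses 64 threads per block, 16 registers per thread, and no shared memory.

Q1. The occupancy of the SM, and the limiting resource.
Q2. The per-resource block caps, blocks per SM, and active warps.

Answer: occupancy 1, limited by warps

registers: 96 blocks
shared memory: no limit (kernel uses none)
warps: 4 blocks
blocks: 24 blocks

Answer: 4 blocks, 32 active warps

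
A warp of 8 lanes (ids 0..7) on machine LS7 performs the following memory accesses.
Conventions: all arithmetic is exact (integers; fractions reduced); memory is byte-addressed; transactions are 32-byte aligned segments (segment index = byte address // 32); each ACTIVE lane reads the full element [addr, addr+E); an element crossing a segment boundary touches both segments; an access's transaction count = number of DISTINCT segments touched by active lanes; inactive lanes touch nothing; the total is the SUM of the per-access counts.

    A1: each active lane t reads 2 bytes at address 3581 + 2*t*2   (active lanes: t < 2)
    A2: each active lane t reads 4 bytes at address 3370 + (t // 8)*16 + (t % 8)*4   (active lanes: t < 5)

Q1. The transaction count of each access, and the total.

A1: 2 transactions
A2: 1 transaction

Answer: 2,1; total 3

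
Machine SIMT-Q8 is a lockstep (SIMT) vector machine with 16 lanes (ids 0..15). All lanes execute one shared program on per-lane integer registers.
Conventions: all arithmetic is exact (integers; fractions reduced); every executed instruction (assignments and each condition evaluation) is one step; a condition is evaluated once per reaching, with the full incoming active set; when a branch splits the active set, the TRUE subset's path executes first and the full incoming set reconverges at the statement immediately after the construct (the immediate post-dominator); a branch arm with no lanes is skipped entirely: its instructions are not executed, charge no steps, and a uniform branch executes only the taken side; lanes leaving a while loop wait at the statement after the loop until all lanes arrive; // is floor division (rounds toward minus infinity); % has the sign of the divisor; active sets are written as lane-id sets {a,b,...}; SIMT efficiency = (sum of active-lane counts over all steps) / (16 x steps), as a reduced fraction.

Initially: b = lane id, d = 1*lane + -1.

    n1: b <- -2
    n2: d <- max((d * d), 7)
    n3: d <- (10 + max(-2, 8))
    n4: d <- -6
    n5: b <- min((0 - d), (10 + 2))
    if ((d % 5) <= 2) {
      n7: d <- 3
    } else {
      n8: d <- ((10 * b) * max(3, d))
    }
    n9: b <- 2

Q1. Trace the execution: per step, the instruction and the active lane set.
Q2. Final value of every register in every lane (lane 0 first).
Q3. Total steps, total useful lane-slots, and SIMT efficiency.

step 0: b <- -2                      {0,1,2,3,4,5,6,7,8,9,10,11,12,13,14,15}
step 1: d <- max((d * d), 7)         {0,1,2,3,4,5,6,7,8,9,10,11,12,13,14,15}
step 2: d <- (10 + max(-2, 8))       {0,1,2,3,4,5,6,7,8,9,10,11,12,13,14,15}
step 3: d <- -6                      {0,1,2,3,4,5,6,7,8,9,10,11,12,13,14,15}
step 4: b <- min((0 - d), (10 + 2))  {0,1,2,3,4,5,6,7,8,9,10,11,12,13,14,15}
step 5: eval ((d % 5) <= 2)          {0,1,2,3,4,5,6,7,8,9,10,11,12,13,14,15}
step 6: d <- ((10 * b) * max(3, d))  {0,1,2,3,4,5,6,7,8,9,10,11,12,13,14,15}
step 7: b <- 2                       {0,1,2,3,4,5,6,7,8,9,10,11,12,13,14,15}

Answer: 8 steps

b: 2,2,2,2,2,2,2,2,2,2,2,2,2,2,2,2
d: 180,180,180,180,180,180,180,180,180,180,180,180,180,180,180,180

steps = 8; useful = 128; efficiency = 128/128 = 1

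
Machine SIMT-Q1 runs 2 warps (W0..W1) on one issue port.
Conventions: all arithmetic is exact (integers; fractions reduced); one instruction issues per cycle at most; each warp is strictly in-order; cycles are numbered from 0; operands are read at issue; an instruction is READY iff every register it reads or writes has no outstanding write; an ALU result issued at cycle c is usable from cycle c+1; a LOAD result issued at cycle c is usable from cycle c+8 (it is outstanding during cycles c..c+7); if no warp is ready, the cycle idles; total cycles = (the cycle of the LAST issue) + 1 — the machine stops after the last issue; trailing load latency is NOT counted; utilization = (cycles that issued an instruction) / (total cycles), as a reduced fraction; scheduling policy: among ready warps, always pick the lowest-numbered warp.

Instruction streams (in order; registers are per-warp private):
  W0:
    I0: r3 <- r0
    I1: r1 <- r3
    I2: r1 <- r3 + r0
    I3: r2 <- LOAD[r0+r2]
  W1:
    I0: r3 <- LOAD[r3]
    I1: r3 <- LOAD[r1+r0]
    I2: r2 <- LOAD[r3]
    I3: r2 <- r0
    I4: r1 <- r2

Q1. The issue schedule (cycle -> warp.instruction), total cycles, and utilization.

cycle 0: W0.I0
cycle 1: W0.I1
cycle 2: W0.I2
cycle 3: W0.I3
cycle 4: W1.I0
cycle 5: idle
cycle 6: idle
cycle 7: idle
cycle 8: idle
cycle 9: idle
cycle 10: idle
cycle 11: idle
cycle 12: W1.I1
cycle 13: idle
cycle 14: idle
cycle 15: idle
cycle 16: idle
cycle 17: idle
cycle 18: idle
cycle 19: idle
cycle 20: W1.I2
cycle 21: idle
cycle 22: idle
cycle 23: idle
cycle 24: idle
cycle 25: idle
cycle 26: idle
cycle 27: idle
cycle 28: W1.I3
cycle 29: W1.I4

Answer: 30 cycles, utilization 3/10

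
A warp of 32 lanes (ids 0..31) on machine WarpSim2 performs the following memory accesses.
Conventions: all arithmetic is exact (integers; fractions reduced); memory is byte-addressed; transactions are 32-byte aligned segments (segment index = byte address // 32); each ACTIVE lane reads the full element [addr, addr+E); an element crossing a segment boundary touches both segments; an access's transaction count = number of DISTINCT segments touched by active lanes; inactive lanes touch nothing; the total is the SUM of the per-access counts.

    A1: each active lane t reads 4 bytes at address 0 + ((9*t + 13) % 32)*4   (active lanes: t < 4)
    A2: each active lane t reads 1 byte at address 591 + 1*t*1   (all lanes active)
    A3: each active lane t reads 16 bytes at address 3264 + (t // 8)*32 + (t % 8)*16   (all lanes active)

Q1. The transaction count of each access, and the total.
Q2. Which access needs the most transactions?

A1: 3 transactions
A2: 2 transactions
A3: 7 transactions

Answer: 3,2,7; total 12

Answer: A3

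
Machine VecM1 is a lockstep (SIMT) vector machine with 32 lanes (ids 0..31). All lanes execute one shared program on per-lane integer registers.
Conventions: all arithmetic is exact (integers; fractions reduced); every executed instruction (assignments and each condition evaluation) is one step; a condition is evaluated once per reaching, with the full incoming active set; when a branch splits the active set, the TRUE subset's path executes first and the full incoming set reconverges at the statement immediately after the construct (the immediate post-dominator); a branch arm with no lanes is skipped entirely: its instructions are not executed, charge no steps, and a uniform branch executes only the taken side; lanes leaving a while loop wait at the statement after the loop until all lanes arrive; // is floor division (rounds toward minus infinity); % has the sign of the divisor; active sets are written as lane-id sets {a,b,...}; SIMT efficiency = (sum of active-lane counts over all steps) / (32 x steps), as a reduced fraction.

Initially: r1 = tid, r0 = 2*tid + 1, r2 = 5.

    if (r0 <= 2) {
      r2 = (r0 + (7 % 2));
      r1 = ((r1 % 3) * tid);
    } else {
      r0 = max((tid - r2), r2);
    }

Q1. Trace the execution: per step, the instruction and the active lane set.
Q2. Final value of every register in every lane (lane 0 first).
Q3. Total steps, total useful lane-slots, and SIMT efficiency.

step 0: eval (r0 <= 2)               {0,1,2,3,4,5,6,7,8,9,10,11,12,13,14,15,16,17,18,19,20,21,22,23,24,25,26,27,28,29,30,31}
step 1: r2 <- (r0 + (7 % 2))         {0}
step 2: r1 <- ((r1 % 3) * tid)       {0}
step 3: r0 <- max((tid - r2), r2)    {1,2,3,4,5,6,7,8,9,10,11,12,13,14,15,16,17,18,19,20,21,22,23,24,25,26,27,28,29,30,31}

Answer: 4 steps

r1: 0,1,2,3,4,5,6,7,8,9,10,11,12,13,14,15,16,17,18,19,20,21,22,23,24,25,26,27,28,29,30,31
r0: 1,5,5,5,5,5,5,5,5,5,5,6,7,8,9,10,11,12,13,14,15,16,17,18,19,20,21,22,23,24,25,26
r2: 2,5,5,5,5,5,5,5,5,5,5,5,5,5,5,5,5,5,5,5,5,5,5,5,5,5,5,5,5,5,5,5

steps = 4; useful = 65; efficiency = 65/128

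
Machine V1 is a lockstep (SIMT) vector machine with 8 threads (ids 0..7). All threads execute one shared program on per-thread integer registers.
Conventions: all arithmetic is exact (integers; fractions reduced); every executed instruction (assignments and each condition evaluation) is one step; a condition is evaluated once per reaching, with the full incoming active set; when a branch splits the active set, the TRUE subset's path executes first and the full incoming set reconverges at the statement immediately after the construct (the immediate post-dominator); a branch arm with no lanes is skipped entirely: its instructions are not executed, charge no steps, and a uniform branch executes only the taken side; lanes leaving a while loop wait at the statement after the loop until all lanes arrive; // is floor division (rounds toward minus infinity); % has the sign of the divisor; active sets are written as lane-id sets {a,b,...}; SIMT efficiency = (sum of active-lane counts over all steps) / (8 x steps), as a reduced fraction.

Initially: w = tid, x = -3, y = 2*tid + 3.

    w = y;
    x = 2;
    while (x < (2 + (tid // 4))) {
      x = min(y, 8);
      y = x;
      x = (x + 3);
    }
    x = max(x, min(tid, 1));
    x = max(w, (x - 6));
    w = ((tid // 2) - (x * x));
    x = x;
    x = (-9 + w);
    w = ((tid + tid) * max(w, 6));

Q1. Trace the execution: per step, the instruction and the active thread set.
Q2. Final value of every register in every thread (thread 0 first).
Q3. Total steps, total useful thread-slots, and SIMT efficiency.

step 0: w <- y                       {0,1,2,3,4,5,6,7}
step 1: x <- 2                       {0,1,2,3,4,5,6,7}
step 2: eval (x < (2 + (tid // 4)))  {0,1,2,3,4,5,6,7}
step 3: x <- min(y, 8)               {4,5,6,7}
step 4: y <- x                       {4,5,6,7}
step 5: x <- (x + 3)                 {4,5,6,7}
step 6: eval (x < (2 + (tid // 4)))  {4,5,6,7}
step 7: x <- max(x, min(tid, 1))     {0,1,2,3,4,5,6,7}
step 8: x <- max(w, (x - 6))         {0,1,2,3,4,5,6,7}
step 9: w <- ((tid // 2) - (x * x))  {0,1,2,3,4,5,6,7}
step 10: x <- x                       {0,1,2,3,4,5,6,7}
step 11: x <- (-9 + w)                {0,1,2,3,4,5,6,7}
step 12: w <- ((tid + tid) * max(w, 6)) {0,1,2,3,4,5,6,7}

Answer: 13 steps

w: 0,12,24,36,48,60,72,84
x: -18,-34,-57,-89,-128,-176,-231,-295
y: 3,5,7,9,8,8,8,8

steps = 13; useful = 88; efficiency = 88/104 = 11/13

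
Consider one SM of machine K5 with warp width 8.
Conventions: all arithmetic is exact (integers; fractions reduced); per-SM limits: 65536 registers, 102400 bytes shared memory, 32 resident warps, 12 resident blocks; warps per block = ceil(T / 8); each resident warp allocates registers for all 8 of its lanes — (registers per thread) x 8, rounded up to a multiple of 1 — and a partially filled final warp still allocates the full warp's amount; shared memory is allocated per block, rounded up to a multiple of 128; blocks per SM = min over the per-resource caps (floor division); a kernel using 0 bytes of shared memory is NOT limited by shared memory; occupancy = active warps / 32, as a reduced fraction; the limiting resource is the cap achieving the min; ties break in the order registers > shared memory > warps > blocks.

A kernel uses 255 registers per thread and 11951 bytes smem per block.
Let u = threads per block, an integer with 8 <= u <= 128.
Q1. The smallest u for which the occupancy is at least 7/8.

Answer: u = 25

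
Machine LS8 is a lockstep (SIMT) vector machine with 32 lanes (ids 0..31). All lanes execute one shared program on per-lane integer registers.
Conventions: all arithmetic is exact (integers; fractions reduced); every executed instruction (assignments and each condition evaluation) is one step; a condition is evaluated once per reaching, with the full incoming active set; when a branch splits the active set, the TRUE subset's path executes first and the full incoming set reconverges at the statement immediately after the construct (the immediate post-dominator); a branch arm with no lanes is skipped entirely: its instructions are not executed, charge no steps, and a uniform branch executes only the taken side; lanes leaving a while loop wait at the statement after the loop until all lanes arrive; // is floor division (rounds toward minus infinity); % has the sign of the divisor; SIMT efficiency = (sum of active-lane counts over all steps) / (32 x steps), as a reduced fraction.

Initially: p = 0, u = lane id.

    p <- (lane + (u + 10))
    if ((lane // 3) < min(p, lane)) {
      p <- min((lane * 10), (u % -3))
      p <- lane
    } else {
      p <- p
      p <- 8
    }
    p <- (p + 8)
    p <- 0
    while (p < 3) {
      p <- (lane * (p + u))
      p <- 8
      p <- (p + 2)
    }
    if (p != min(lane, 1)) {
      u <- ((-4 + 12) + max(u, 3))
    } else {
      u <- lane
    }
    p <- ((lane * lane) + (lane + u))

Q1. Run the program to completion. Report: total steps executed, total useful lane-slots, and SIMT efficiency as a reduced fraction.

Answer: 16 steps, 448 useful, 7/8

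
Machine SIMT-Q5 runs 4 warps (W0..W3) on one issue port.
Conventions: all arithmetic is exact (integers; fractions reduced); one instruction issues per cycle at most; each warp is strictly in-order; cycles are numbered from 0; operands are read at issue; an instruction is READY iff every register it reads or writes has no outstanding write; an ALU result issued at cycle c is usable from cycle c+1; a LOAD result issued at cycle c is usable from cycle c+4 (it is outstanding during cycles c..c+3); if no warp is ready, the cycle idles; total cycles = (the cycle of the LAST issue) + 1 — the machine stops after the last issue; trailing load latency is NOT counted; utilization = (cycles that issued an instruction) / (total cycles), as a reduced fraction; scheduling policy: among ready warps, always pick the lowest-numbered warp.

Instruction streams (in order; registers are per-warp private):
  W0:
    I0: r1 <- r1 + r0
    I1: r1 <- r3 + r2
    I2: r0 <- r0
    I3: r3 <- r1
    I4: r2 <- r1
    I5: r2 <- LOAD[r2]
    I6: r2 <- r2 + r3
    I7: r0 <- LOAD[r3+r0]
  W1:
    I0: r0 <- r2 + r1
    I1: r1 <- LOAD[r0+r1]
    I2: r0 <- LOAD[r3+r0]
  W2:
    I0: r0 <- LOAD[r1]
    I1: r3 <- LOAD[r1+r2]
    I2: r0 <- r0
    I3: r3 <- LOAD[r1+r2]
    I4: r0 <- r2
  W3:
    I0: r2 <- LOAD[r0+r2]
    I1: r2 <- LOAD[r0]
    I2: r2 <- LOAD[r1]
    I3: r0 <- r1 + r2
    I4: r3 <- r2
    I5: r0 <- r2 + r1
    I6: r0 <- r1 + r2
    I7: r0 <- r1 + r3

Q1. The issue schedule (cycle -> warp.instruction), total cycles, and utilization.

cycle 0: W0.I0
cycle 1: W0.I1
cycle 2: W0.I2
cycle 3: W0.I3
cycle 4: W0.I4
cycle 5: W0.I5
cycle 6: W1.I0
cycle 7: W1.I1
cycle 8: W1.I2
cycle 9: W0.I6
cycle 10: W0.I7
cycle 11: W2.I0
cycle 12: W2.I1
cycle 13: W3.I0
cycle 14: idle
cycle 15: W2.I2
cycle 16: W2.I3
cycle 17: W2.I4
cycle 18: W3.I1
cycle 19: idle
cycle 20: idle
cycle 21: idle
cycle 22: W3.I2
cycle 23: idle
cycle 24: idle
cycle 25: idle
cycle 26: W3.I3
cycle 27: W3.I4
cycle 28: W3.I5
cycle 29: W3.I6
cycle 30: W3.I7

Answer: 31 cycles, utilization 24/31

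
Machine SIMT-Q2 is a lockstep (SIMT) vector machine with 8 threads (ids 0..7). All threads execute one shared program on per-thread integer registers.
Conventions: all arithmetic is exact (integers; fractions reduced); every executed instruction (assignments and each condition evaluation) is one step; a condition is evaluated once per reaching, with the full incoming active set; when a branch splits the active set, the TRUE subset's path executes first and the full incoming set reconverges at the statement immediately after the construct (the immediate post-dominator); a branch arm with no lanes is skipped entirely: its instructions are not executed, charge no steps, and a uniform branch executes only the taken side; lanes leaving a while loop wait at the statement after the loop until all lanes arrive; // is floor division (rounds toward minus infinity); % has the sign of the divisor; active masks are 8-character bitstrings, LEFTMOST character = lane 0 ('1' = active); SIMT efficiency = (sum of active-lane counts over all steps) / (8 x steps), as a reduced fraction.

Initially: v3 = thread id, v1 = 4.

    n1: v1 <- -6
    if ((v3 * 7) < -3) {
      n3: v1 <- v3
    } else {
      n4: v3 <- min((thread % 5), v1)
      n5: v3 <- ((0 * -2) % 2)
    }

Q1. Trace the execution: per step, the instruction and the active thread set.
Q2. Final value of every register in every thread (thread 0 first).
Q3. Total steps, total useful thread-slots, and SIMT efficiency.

step 0: v1 <- -6                     11111111
step 1: eval ((v3 * 7) < -3)         11111111
step 2: v3 <- min((thread % 5), v1)  11111111
step 3: v3 <- ((0 * -2) % 2)         11111111

Answer: 4 steps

v3: 0,0,0,0,0,0,0,0
v1: -6,-6,-6,-6,-6,-6,-6,-6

steps = 4; useful = 32; efficiency = 32/32 = 1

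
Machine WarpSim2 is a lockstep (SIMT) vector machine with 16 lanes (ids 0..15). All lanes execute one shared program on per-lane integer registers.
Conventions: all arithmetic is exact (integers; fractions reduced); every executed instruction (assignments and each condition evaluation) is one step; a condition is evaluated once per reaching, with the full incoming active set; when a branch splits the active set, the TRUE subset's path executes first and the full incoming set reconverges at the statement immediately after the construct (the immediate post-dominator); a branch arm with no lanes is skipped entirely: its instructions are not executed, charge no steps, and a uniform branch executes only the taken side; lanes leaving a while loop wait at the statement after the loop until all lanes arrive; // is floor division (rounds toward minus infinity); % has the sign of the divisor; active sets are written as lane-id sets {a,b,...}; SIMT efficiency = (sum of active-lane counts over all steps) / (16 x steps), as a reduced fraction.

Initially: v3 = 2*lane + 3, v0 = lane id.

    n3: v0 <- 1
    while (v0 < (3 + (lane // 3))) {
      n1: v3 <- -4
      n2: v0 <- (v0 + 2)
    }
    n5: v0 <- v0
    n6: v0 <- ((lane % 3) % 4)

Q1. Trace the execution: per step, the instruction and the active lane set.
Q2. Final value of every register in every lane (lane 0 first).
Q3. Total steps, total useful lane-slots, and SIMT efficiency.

step 0: v0 <- 1                      {0,1,2,3,4,5,6,7,8,9,10,11,12,13,14,15}
step 1: eval (v0 < (3 + (lane // 3))) {0,1,2,3,4,5,6,7,8,9,10,11,12,13,14,15}
step 2: v3 <- -4                     {0,1,2,3,4,5,6,7,8,9,10,11,12,13,14,15}
step 3: v0 <- (v0 + 2)               {0,1,2,3,4,5,6,7,8,9,10,11,12,13,14,15}
step 4: eval (v0 < (3 + (lane // 3))) {0,1,2,3,4,5,6,7,8,9,10,11,12,13,14,15}
step 5: v3 <- -4                     {3,4,5,6,7,8,9,10,11,12,13,14,15}
step 6: v0 <- (v0 + 2)               {3,4,5,6,7,8,9,10,11,12,13,14,15}
step 7: eval (v0 < (3 + (lane // 3))) {3,4,5,6,7,8,9,10,11,12,13,14,15}
step 8: v3 <- -4                     {9,10,11,12,13,14,15}
step 9: v0 <- (v0 + 2)               {9,10,11,12,13,14,15}
step 10: eval (v0 < (3 + (lane // 3))) {9,10,11,12,13,14,15}
step 11: v3 <- -4                     {15}
step 12: v0 <- (v0 + 2)               {15}
step 13: eval (v0 < (3 + (lane // 3))) {15}
step 14: v0 <- v0                     {0,1,2,3,4,5,6,7,8,9,10,11,12,13,14,15}
step 15: v0 <- ((lane % 3) % 4)       {0,1,2,3,4,5,6,7,8,9,10,11,12,13,14,15}

Answer: 16 steps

v3: -4,-4,-4,-4,-4,-4,-4,-4,-4,-4,-4,-4,-4,-4,-4,-4
v0: 0,1,2,0,1,2,0,1,2,0,1,2,0,1,2,0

steps = 16; useful = 175; efficiency = 175/256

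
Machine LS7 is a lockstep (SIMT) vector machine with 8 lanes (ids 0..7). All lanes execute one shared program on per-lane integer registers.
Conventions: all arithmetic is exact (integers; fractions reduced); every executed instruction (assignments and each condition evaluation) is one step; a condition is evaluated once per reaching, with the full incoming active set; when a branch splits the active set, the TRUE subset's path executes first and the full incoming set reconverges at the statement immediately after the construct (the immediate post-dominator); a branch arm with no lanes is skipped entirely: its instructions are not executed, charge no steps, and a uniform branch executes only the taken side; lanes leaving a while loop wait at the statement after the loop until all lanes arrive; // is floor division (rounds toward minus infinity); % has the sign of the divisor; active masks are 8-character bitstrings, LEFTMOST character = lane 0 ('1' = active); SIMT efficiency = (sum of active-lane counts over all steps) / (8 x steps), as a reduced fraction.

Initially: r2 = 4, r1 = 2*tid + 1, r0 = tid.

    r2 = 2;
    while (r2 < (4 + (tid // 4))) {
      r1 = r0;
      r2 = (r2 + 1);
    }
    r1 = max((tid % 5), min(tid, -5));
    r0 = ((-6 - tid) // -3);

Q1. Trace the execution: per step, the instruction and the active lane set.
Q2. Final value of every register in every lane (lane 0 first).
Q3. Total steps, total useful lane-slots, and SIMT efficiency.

step 0: r2 <- 2                      11111111
step 1: eval (r2 < (4 + (tid // 4))) 11111111
step 2: r1 <- r0                     11111111
step 3: r2 <- (r2 + 1)               11111111
step 4: eval (r2 < (4 + (tid // 4))) 11111111
step 5: r1 <- r0                     11111111
step 6: r2 <- (r2 + 1)               11111111
step 7: eval (r2 < (4 + (tid // 4))) 11111111
step 8: r1 <- r0                     00001111
step 9: r2 <- (r2 + 1)               00001111
step 10: eval (r2 < (4 + (tid // 4))) 00001111
step 11: r1 <- max((tid % 5), min(tid, -5)) 11111111
step 12: r0 <- ((-6 - tid) // -3)     11111111

Answer: 13 steps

r2: 4,4,4,4,5,5,5,5
r1: 0,1,2,3,4,0,1,2
r0: 2,2,2,3,3,3,4,4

steps = 13; useful = 92; efficiency = 92/104 = 23/26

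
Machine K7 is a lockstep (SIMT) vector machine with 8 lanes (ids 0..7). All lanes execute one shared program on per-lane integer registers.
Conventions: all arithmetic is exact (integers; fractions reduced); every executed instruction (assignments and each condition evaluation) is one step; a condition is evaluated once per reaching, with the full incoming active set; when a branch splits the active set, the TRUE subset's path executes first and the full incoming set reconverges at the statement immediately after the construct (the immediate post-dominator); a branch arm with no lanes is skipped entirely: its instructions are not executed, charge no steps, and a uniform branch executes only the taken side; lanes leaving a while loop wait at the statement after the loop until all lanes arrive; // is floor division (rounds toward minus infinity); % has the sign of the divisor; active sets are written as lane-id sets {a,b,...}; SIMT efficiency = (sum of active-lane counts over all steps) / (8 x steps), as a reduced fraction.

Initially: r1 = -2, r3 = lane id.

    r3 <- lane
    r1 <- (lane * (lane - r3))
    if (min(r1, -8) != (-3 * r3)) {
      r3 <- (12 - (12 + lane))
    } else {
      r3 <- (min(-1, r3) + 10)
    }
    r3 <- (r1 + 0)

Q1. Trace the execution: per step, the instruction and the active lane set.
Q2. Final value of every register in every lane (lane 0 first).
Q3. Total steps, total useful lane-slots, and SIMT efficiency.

step 0: r3 <- lane                   {0,1,2,3,4,5,6,7}
step 1: r1 <- (lane * (lane - r3))   {0,1,2,3,4,5,6,7}
step 2: eval (min(r1, -8) != (-3 * r3)) {0,1,2,3,4,5,6,7}
step 3: r3 <- (12 - (12 + lane))     {0,1,2,3,4,5,6,7}
step 4: r3 <- (r1 + 0)               {0,1,2,3,4,5,6,7}

Answer: 5 steps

r1: 0,0,0,0,0,0,0,0
r3: 0,0,0,0,0,0,0,0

steps = 5; useful = 40; efficiency = 40/40 = 1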